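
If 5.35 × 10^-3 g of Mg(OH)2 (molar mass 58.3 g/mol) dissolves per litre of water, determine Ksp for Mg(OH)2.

Molar solubility s = (5.35 x 10^-3 g/L) / (58.3 g/mol) = 9.177 x 10^-5 M.
Mg(OH)2(s) ⇌ Mg^2+ + 2 OH^-
If s mol/L of Mg(OH)2 dissolves, [Mg^2+] = s and [OH^-] = 2s.
Ksp = [Mg^2+][OH^-]^2
So Ksp = s × (2s)^2 = 4s^3
With s = 9.177 × 10^-5: Ksp = 3.09 × 10^-12

3.09 x 10^-12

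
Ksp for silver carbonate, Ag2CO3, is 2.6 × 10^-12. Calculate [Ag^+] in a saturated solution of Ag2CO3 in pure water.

Ag2CO3(s) ⇌ 2 Ag^+(aq) + CO3^2-(aq)
Ksp = [Ag^+]^2[CO3^2-]
If s mol/L of Ag2CO3 dissolves, [Ag^+] = 2s and [CO3^2-] = s.
Substituting: Ksp = (2s)^2s = 4s^3
Solving, s = (2.6 × 10^-12/4)^(1/3) = 8.66 x 10^-5 M
[Ag^+] = 2s = 1.7 x 10^-4 M

1.7e-4 M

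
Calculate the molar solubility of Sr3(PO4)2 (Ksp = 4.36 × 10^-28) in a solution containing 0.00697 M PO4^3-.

Sr3(PO4)2(s) ⇌ 3 Sr^2+ + 2 PO4^3-
Ksp = [Sr^2+]^3[PO4^3-]^2
Let s be the molar solubility in this solution. [Sr^2+] = 3s, [PO4^3-] = 0.00697 + 2s ≈ 0.00697 (since the PO4^3- already present dominates).
Ksp ≈ (3s)^3 × (0.00697)^2
s = 6.93 x 10^-9 M
Check: 2s = 1.4 × 10^-8 ≪ 0.00697, so the approximation is valid.

6.93e-9 M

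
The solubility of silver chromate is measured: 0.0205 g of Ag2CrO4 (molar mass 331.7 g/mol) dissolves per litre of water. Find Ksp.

9.44 × 10^-13

Molar solubility s = (2.05 × 10^-2 g/L) / (331.7 g/mol) = 6.180 × 10^-5 M.
Ag2CrO4(s) <=> 2 Ag^+(aq) + CrO4^2-(aq)
If s mol/L of Ag2CrO4 dissolves, [Ag^+] = 2s and [CrO4^2-] = s.
Ksp = [Ag^+]^2[CrO4^2-]
Substituting: Ksp = (2s)^2s = 4s^3
Ksp = 4 × (6.180 × 10^-5)^3 = 9.44 × 10^-13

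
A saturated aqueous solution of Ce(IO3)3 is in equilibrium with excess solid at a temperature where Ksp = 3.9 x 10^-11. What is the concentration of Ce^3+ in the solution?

[Ce^3+] ≈ 1.1 × 10^-3 M

Ce(IO3)3(s) ⇌ Ce^3+ + 3 IO3^-
Ksp = [Ce^3+][IO3^-]^3
Let s = molar solubility. Then [Ce^3+] = s and [IO3^-] = 3s.
Ksp = s(3s)^3 = 27s^4
s^4 = 3.9 x 10^-11 / 27, so s = 1.10 × 10^-3 M
[Ce^3+] = s = 1.1 × 10^-3 M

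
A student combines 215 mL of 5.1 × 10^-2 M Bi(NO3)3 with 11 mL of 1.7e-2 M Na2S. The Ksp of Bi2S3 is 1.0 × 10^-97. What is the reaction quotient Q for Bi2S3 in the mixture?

Total volume = 215 + 11 = 226 mL.
[Bi^3+] = 5.1 × 10^-2 × (215/226) = 4.85 x 10^-2 M
[S^2-] = 1.7 × 10^-2 × (11/226) = 8.27 × 10^-4 M
Bi2S3(s) <=> 2 Bi^3+(aq) + 3 S^2-(aq), so Q = [Bi^3+]^2[S^2-]^3
Q = (4.85 × 10^-2)^2(8.27 x 10^-4)^3 = 1.3 × 10^-12
Q > Ksp, so Bi2S3 will precipitate.

Q ≈ 1.3 × 10^-12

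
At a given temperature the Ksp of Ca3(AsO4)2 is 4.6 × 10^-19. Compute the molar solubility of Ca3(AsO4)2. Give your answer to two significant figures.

s ≈ 8.4e-5 M

Ca3(AsO4)2(s) ⇌ 3 Ca^2+ + 2 AsO4^3-
Ksp = [Ca^2+]^3[AsO4^3-]^2
If s mol/L of Ca3(AsO4)2 dissolves, [Ca^2+] = 3s and [AsO4^3-] = 2s.
Substituting: Ksp = (3s)^3(2s)^2 = 108s^5
Solving, s = (4.6 × 10^-19/108)^(1/5) = 8.4 × 10^-5 M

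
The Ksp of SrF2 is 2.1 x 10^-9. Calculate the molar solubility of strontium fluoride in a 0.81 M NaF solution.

s ≈ 3.2 × 10^-9 M

SrF2(s) ⇌ Sr^2+ + 2 F^-
Ksp = [Sr^2+][F^-]^2
If s mol/L dissolves here, [Sr^2+] = s, [F^-] = 0.81 + 2s ≈ 0.81 (common-ion effect: F^- is already 0.81 M).
Ksp ≈ s × (0.81)^2
s = 3.2 x 10^-9 M
Check: 2s = 6.4 x 10^-9 ≪ 0.81, so the approximation is valid.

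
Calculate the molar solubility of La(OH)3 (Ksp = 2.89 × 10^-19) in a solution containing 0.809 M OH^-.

s = 5.46 × 10^-19 M

La(OH)3(s) <=> La^3+(aq) + 3 OH^-(aq)
Ksp = [La^3+][OH^-]^3
Let s be the molar solubility in this solution. [La^3+] = s, [OH^-] = 0.809 + 3s ≈ 0.809 (since the OH^- already present dominates).
Ksp ≈ s × (0.809)^3
s = 5.46 × 10^-19 M
Check: 3s = 1.6 x 10^-18 ≪ 0.809, so the approximation is valid.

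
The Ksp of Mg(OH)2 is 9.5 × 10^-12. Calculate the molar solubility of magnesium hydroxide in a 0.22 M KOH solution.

Mg(OH)2(s) ⇌ Mg^2+ + 2 OH^-
Ksp = [Mg^2+][OH^-]^2
Let s be the molar solubility in this solution. [Mg^2+] = s, [OH^-] = 0.22 + 2s ≈ 0.22 (since OH^- from KOH dominates).
Ksp ≈ s × (0.22)^2
s = 2.0 × 10^-10 M
Check: 2s = 3.9 × 10^-10 ≪ 0.22, so the approximation is valid.

2.0 × 10^-10 M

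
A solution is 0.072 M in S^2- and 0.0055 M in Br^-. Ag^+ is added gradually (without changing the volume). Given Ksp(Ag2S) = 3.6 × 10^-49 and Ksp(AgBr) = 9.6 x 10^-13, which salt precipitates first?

Precipitation of each salt starts when its ion product equals its Ksp.
For Ag2S: 3.6 × 10^-49 = 0.072 × [Ag^+]^2  ⇒  [Ag^+] = 2.2 × 10^-24 M.
For AgBr: 9.6 x 10^-13 = 0.0055 × [Ag^+]  ⇒  [Ag^+] = 1.7 × 10^-10 M.
The salt with the lower threshold [Ag^+] precipitates first: Ag2S.

Ag2S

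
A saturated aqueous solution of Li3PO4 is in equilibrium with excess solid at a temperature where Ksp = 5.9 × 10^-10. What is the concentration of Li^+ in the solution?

Li3PO4(s) ⇌ 3 Li^+ + PO4^3-
Ksp = [Li^+]^3[PO4^3-]
If s mol/L of Li3PO4 dissolves, [Li^+] = 3s and [PO4^3-] = s.
So Ksp = (3s)^3 × s = 27s^4
s^4 = 5.9 × 10^-10 / 27, so s = 2.16 × 10^-3 M
[Li^+] = 3s = 6.5 × 10^-3 M

6.5 × 10^-3 M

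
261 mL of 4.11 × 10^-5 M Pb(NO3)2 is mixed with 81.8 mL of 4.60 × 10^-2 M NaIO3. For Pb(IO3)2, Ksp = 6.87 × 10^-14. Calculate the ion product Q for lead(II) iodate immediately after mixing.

Total volume = 261 + 81.8 = 342.8 mL.
[Pb^2+] = 4.11 x 10^-5 × (261/342.8) = 3.129 × 10^-5 M
[IO3^-] = 4.60 x 10^-2 × (81.8/342.8) = 1.098 × 10^-2 M
Pb(IO3)2(s) ⇌ Pb^2+(aq) + 2 IO3^-(aq), so Q = [Pb^2+][IO3^-]^2
Q = (3.129 × 10^-5)(1.098 x 10^-2)^2 = 3.77 x 10^-9
Q > Ksp, so Pb(IO3)2 will precipitate.

Q = 3.77 x 10^-9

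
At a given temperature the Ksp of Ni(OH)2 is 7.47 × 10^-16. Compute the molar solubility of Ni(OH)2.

Ni(OH)2(s) <=> Ni^2+(aq) + 2 OH^-(aq)
Ksp = [Ni^2+][OH^-]^2
With molar solubility s: [Ni^2+] = s, [OH^-] = 2s.
Substituting: Ksp = s(2s)^2 = 4s^3
s = (7.47 × 10^-16 / 4)^(1/3) = 5.72 × 10^-6 M

5.72 × 10^-6 M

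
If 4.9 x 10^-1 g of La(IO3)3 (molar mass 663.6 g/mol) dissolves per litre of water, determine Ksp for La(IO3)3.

Ksp ≈ 8.0 × 10^-12

Molar solubility s = (4.9 × 10^-1 g/L) / (663.6 g/mol) = 7.38 × 10^-4 M.
La(IO3)3(s) <=> La^3+(aq) + 3 IO3^-(aq)
With molar solubility s: [La^3+] = s, [IO3^-] = 3s.
Ksp = [La^3+][IO3^-]^3
So Ksp = s × (3s)^3 = 27s^4
Ksp = 27 × (7.38 × 10^-4)^4 = 8.0 x 10^-12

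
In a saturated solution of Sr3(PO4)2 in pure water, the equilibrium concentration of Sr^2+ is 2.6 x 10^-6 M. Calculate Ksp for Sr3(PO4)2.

5.3 × 10^-29

Sr3(PO4)2(s) ⇌ 3 Sr^2+(aq) + 2 PO4^3-(aq)
Stoichiometry gives [PO4^3-] = (2/3)[Sr^2+] = 1.73 x 10^-6 M.
Ksp = [Sr^2+]^3[PO4^3-]^2
Ksp = (2.6 x 10^-6)^3 × (1.73 × 10^-6)^2 = 5.3 × 10^-29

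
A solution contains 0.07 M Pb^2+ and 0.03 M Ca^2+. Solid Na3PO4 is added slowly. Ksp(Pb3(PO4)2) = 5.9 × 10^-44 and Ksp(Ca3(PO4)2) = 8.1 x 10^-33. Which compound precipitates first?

Pb3(PO4)2

Precipitation of each salt starts when its ion product equals its Ksp.
For Pb3(PO4)2: 5.9 × 10^-44 = (0.07)^3 × [PO4^3-]^2  ⇒  [PO4^3-] = 1.3 × 10^-20 M.
For Ca3(PO4)2: 8.1 x 10^-33 = (0.03)^3 × [PO4^3-]^2  ⇒  [PO4^3-] = 1.7 × 10^-14 M.
The salt with the lower threshold [PO4^3-] precipitates first: Pb3(PO4)2.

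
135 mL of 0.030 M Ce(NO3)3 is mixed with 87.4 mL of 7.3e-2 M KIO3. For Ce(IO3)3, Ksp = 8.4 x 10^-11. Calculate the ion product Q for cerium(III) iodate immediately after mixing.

Total volume = 135 + 87.4 = 222.4 mL.
[Ce^3+] = 3.0 × 10^-2 × (135/222.4) = 1.82 x 10^-2 M
[IO3^-] = 7.3 × 10^-2 × (87.4/222.4) = 2.87 x 10^-2 M
Ce(IO3)3(s) <=> Ce^3+(aq) + 3 IO3^-(aq), so Q = [Ce^3+][IO3^-]^3
Q = (1.82 × 10^-2)(2.87 x 10^-2)^3 = 4.3 × 10^-7
Q > Ksp, so Ce(IO3)3 will precipitate.

Q = 4.3e-7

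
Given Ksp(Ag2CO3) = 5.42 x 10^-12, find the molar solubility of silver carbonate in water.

Ag2CO3(s) ⇌ 2 Ag^+(aq) + CO3^2-(aq)
Ksp = [Ag^+]^2[CO3^2-]
Let s = molar solubility. Then [Ag^+] = 2s and [CO3^2-] = s.
So Ksp = (2s)^2 × s = 4s^3
Solving, s = (5.42 x 10^-12/4)^(1/3) = 1.11 × 10^-4 M

s = 1.11 × 10^-4 M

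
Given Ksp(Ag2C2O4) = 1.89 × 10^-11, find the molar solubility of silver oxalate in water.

Ag2C2O4(s) ⇌ 2 Ag^+(aq) + C2O4^2-(aq)
Ksp = [Ag^+]^2[C2O4^2-]
If s mol/L of Ag2C2O4 dissolves, [Ag^+] = 2s and [C2O4^2-] = s.
So Ksp = (2s)^2 × s = 4s^3
s = (1.89 × 10^-11 / 4)^(1/3) = 1.68 × 10^-4 M

s ≈ 1.68 x 10^-4 M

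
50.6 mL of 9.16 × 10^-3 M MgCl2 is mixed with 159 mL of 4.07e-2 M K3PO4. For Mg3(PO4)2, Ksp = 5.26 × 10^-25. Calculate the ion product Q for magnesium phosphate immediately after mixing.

Q = 1.03e-11

Total volume = 50.6 + 159 = 209.6 mL.
[Mg^2+] = 9.16 × 10^-3 × (50.6/209.6) = 2.211 × 10^-3 M
[PO4^3-] = 4.07 x 10^-2 × (159/209.6) = 3.087 × 10^-2 M
Mg3(PO4)2(s) ⇌ 3 Mg^2+ + 2 PO4^3-, so Q = [Mg^2+]^3[PO4^3-]^2
Q = (2.211 × 10^-3)^3(3.087 × 10^-2)^2 = 1.03 × 10^-11
Q > Ksp, so Mg3(PO4)2 will precipitate.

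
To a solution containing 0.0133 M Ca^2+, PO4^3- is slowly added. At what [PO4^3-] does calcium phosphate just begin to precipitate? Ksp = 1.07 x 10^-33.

Ca3(PO4)2(s) ⇌ 3 Ca^2+(aq) + 2 PO4^3-(aq)
Ksp = [Ca^2+]^3[PO4^3-]^2
Precipitation begins when Q = Ksp. With [Ca^2+] = 0.0133 M:
1.07 x 10^-33 = (0.0133)^3 × [PO4^3-]^2
[PO4^3-] = (1.07 x 10^-33 / 2.353 × 10^-6)^(1/2) = 2.13 x 10^-14 M

[PO4^3-] ≈ 2.13 x 10^-14 M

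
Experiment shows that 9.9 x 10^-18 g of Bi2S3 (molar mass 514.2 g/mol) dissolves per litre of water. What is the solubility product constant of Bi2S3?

Molar solubility s = (9.9 × 10^-18 g/L) / (514.2 g/mol) = 1.93 × 10^-20 M.
Bi2S3(s) ⇌ 2 Bi^3+(aq) + 3 S^2-(aq)
With molar solubility s: [Bi^3+] = 2s, [S^2-] = 3s.
Ksp = [Bi^3+]^2[S^2-]^3
Ksp = (2s)^2(3s)^3 = 108s^5
With s = 1.93 × 10^-20: Ksp = 2.9 x 10^-97

2.9 × 10^-97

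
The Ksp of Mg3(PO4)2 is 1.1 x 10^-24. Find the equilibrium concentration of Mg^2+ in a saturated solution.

[Mg^2+] ≈ 1.9 x 10^-5 M

Mg3(PO4)2(s) ⇌ 3 Mg^2+ + 2 PO4^3-
Ksp = [Mg^2+]^3[PO4^3-]^2
If s mol/L of Mg3(PO4)2 dissolves, [Mg^2+] = 3s and [PO4^3-] = 2s.
Ksp = (3s)^3(2s)^2 = 108s^5
Solving, s = (1.1 x 10^-24/108)^(1/5) = 6.33 × 10^-6 M
[Mg^2+] = 3s = 1.9 × 10^-5 M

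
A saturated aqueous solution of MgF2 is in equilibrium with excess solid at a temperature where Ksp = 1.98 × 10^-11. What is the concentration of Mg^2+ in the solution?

MgF2(s) ⇌ Mg^2+ + 2 F^-
Ksp = [Mg^2+][F^-]^2
With molar solubility s: [Mg^2+] = s, [F^-] = 2s.
So Ksp = s × (2s)^2 = 4s^3
s^3 = 1.98 × 10^-11 / 4, so s = 1.704 × 10^-4 M
[Mg^2+] = s = 1.70 x 10^-4 M

1.70 × 10^-4 M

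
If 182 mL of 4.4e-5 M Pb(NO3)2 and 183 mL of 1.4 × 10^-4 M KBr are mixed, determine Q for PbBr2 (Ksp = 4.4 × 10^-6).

Q = 1.1 × 10^-13

Total volume = 182 + 183 = 365 mL.
[Pb^2+] = 4.4 × 10^-5 × (182/365) = 2.19 × 10^-5 M
[Br^-] = 1.4 × 10^-4 × (183/365) = 7.02 × 10^-5 M
PbBr2(s) ⇌ Pb^2+ + 2 Br^-, so Q = [Pb^2+][Br^-]^2
Q = (2.19 × 10^-5)(7.02 × 10^-5)^2 = 1.1 × 10^-13
Q < Ksp, so no precipitate of PbBr2 forms.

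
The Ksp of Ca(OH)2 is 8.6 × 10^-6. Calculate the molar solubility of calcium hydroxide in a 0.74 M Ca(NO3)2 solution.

Ca(OH)2(s) ⇌ Ca^2+ + 2 OH^-
Ksp = [Ca^2+][OH^-]^2
Let s = moles of Ca(OH)2 that dissolve per litre. [Ca^2+] = 0.74 + s ≈ 0.74, [OH^-] = 2s (Ksp is small, so little additional dissolves).
Ksp ≈ 0.74 × (2s)^2
s = 1.7 × 10^-3 M
Check: s = 1.7 × 10^-3 ≪ 0.74, so the approximation is valid.

s ≈ 1.7 × 10^-3 M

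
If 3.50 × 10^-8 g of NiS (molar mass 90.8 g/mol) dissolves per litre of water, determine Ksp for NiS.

Molar solubility s = (3.50 × 10^-8 g/L) / (90.8 g/mol) = 3.855 × 10^-10 M.
NiS(s) ⇌ Ni^2+(aq) + S^2-(aq)
If s mol/L of NiS dissolves, [Ni^2+] = s and [S^2-] = s.
Ksp = [Ni^2+][S^2-]
Ksp = s^2
With s = 3.855 x 10^-10: Ksp = 1.49 x 10^-19

Ksp = 1.49 × 10^-19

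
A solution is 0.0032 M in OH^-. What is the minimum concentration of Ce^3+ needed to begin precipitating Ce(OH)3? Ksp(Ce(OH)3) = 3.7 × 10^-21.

Ce(OH)3(s) <=> Ce^3+ + 3 OH^-
Ksp = [Ce^3+][OH^-]^3
Precipitation begins when Q = Ksp. With [OH^-] = 0.0032 M:
3.7 × 10^-21 = (0.0032)^3 × [Ce^3+]
[Ce^3+] = (3.7 × 10^-21 / 3.28 × 10^-8) = 1.1 x 10^-13 M

1.1 × 10^-13 M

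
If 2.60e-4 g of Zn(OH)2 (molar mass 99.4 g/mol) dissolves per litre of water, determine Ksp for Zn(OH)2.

Ksp = 7.16 × 10^-17

Molar solubility s = (2.60 x 10^-4 g/L) / (99.4 g/mol) = 2.616 x 10^-6 M.
Zn(OH)2(s) ⇌ Zn^2+ + 2 OH^-
If s mol/L of Zn(OH)2 dissolves, [Zn^2+] = s and [OH^-] = 2s.
Ksp = [Zn^2+][OH^-]^2
So Ksp = s × (2s)^2 = 4s^3
Ksp = 4 × (2.616 × 10^-6)^3 = 7.16 × 10^-17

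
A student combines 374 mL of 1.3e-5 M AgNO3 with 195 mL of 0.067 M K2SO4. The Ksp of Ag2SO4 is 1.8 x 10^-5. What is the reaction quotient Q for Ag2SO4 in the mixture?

Q = 1.7 x 10^-12

Total volume = 374 + 195 = 569 mL.
[Ag^+] = 1.3 x 10^-5 × (374/569) = 8.54 x 10^-6 M
[SO4^2-] = 6.7 × 10^-2 × (195/569) = 2.30 × 10^-2 M
Ag2SO4(s) ⇌ 2 Ag^+ + SO4^2-, so Q = [Ag^+]^2[SO4^2-]
Q = (8.54 × 10^-6)^2(2.30 x 10^-2) = 1.7 × 10^-12
Q < Ksp, so no precipitate of Ag2SO4 forms.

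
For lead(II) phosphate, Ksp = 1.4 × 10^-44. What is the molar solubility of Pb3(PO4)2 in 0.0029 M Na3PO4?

Pb3(PO4)2(s) <=> 3 Pb^2+(aq) + 2 PO4^3-(aq)
Ksp = [Pb^2+]^3[PO4^3-]^2
Let s = moles of Pb3(PO4)2 that dissolve per litre. [Pb^2+] = 3s, [PO4^3-] = 0.0029 + 2s ≈ 0.0029 (common-ion effect: PO4^3- is already 0.0029 M).
Ksp ≈ (3s)^3 × (0.0029)^2
s = 4.0 × 10^-14 M
Check: 2s = 7.9 × 10^-14 ≪ 0.0029, so the approximation is valid.

s = 4.0 x 10^-14 M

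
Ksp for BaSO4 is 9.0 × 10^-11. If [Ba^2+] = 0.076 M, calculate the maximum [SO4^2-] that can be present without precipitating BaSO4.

BaSO4(s) <=> Ba^2+ + SO4^2-
Ksp = [Ba^2+][SO4^2-]
Precipitation begins when Q = Ksp. With [Ba^2+] = 0.076 M:
9.0 × 10^-11 = (0.076) × [SO4^2-]
[SO4^2-] = (9.0 × 10^-11 / 7.6 × 10^-2) = 1.2 × 10^-9 M

[SO4^2-] ≈ 1.2e-9 M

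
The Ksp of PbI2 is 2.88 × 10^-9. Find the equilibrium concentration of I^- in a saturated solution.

PbI2(s) ⇌ Pb^2+ + 2 I^-
Ksp = [Pb^2+][I^-]^2
If s mol/L of PbI2 dissolves, [Pb^2+] = s and [I^-] = 2s.
So Ksp = s × (2s)^2 = 4s^3
s^3 = 2.88 × 10^-9 / 4, so s = 8.963 × 10^-4 M
[I^-] = 2s = 1.79 × 10^-3 M

[I^-] ≈ 1.79 x 10^-3 M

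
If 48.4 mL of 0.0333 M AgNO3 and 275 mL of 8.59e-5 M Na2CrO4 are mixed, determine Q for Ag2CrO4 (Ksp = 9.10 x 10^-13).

Q ≈ 1.81 x 10^-9

Total volume = 48.4 + 275 = 323.4 mL.
[Ag^+] = 3.33 x 10^-2 × (48.4/323.4) = 4.984 × 10^-3 M
[CrO4^2-] = 8.59 x 10^-5 × (275/323.4) = 7.304 × 10^-5 M
Ag2CrO4(s) ⇌ 2 Ag^+ + CrO4^2-, so Q = [Ag^+]^2[CrO4^2-]
Q = (4.984 × 10^-3)^2(7.304 x 10^-5) = 1.81 x 10^-9
Q > Ksp, so Ag2CrO4 will precipitate.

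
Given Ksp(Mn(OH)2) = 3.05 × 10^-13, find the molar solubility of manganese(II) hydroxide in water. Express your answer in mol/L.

Mn(OH)2(s) ⇌ Mn^2+ + 2 OH^-
Ksp = [Mn^2+][OH^-]^2
For each mole of Mn(OH)2 that dissolves: [Mn^2+] = s, [OH^-] = 2s.
So Ksp = s × (2s)^2 = 4s^3
s = (3.05 × 10^-13 / 4)^(1/3) = 4.24 x 10^-5 M

4.24 × 10^-5 M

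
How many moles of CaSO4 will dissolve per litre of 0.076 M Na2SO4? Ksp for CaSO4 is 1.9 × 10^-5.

CaSO4(s) <=> Ca^2+(aq) + SO4^2-(aq)
Ksp = [Ca^2+][SO4^2-]
Let s be the molar solubility in this solution. [Ca^2+] = s, [SO4^2-] = 0.076 + s ≈ 0.076 (Ksp is small, so little additional dissolves).
Ksp ≈ s × 0.076
s = 2.5 × 10^-4 M
Check: s = 2.5 × 10^-4 ≪ 0.076, so the approximation is valid.

s = 2.5e-4 M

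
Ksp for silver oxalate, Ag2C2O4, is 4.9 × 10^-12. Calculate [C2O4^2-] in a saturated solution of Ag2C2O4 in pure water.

Ag2C2O4(s) <=> 2 Ag^+ + C2O4^2-
Ksp = [Ag^+]^2[C2O4^2-]
For each mole of Ag2C2O4 that dissolves: [Ag^+] = 2s, [C2O4^2-] = s.
Substituting: Ksp = (2s)^2s = 4s^3
s = (4.9 × 10^-12 / 4)^(1/3) = 1.07 x 10^-4 M
[C2O4^2-] = s = 1.1 x 10^-4 M

[C2O4^2-] = 1.1 × 10^-4 M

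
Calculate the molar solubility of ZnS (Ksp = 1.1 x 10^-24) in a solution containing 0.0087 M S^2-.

ZnS(s) ⇌ Zn^2+(aq) + S^2-(aq)
Ksp = [Zn^2+][S^2-]
Let s = moles of ZnS that dissolve per litre. [Zn^2+] = s, [S^2-] = 0.0087 + s ≈ 0.0087 (common-ion effect: S^2- is already 0.0087 M).
Ksp ≈ s × 0.0087
s = 1.3 × 10^-22 M
Check: s = 1.3 x 10^-22 ≪ 0.0087, so the approximation is valid.

s = 1.3e-22 M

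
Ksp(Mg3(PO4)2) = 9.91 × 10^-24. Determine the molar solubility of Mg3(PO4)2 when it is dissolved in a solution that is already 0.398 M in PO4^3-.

Mg3(PO4)2(s) ⇌ 3 Mg^2+(aq) + 2 PO4^3-(aq)
Ksp = [Mg^2+]^3[PO4^3-]^2
Let s = moles of Mg3(PO4)2 that dissolve per litre. [Mg^2+] = 3s, [PO4^3-] = 0.398 + 2s ≈ 0.398 (common-ion effect: PO4^3- is already 0.398 M).
Ksp ≈ (3s)^3 × (0.398)^2
s = 1.32 × 10^-8 M
Check: 2s = 2.6 x 10^-8 ≪ 0.398, so the approximation is valid.

s = 1.32 × 10^-8 M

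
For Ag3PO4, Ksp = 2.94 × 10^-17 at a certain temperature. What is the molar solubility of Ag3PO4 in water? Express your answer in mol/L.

Ag3PO4(s) ⇌ 3 Ag^+(aq) + PO4^3-(aq)
Ksp = [Ag^+]^3[PO4^3-]
Let s = molar solubility. Then [Ag^+] = 3s and [PO4^3-] = s.
Substituting: Ksp = (3s)^3s = 27s^4
s^4 = 2.94 × 10^-17 / 27, so s = 3.23 x 10^-5 M

s ≈ 3.23e-5 M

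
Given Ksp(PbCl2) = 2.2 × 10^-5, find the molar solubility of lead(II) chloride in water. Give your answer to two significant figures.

PbCl2(s) <=> Pb^2+(aq) + 2 Cl^-(aq)
Ksp = [Pb^2+][Cl^-]^2
With molar solubility s: [Pb^2+] = s, [Cl^-] = 2s.
Ksp = s(2s)^2 = 4s^3
s^3 = 2.2 × 10^-5 / 4, so s = 1.8 × 10^-2 M

s = 1.8e-2 M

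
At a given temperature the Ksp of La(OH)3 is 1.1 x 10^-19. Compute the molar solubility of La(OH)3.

s ≈ 8.0 × 10^-6 M

La(OH)3(s) ⇌ La^3+(aq) + 3 OH^-(aq)
Ksp = [La^3+][OH^-]^3
Let s = molar solubility. Then [La^3+] = s and [OH^-] = 3s.
So Ksp = s × (3s)^3 = 27s^4
Solving, s = (1.1 x 10^-19/27)^(1/4) = 8.0 × 10^-6 M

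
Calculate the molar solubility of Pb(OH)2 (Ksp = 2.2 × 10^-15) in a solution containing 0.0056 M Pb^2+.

3.1 x 10^-7 M

Pb(OH)2(s) ⇌ Pb^2+ + 2 OH^-
Ksp = [Pb^2+][OH^-]^2
Let s be the molar solubility in this solution. [Pb^2+] = 0.0056 + s ≈ 0.0056, [OH^-] = 2s (since the Pb^2+ already present dominates).
Ksp ≈ 0.0056 × (2s)^2
s = 3.1 × 10^-7 M
Check: s = 3.1 × 10^-7 ≪ 0.0056, so the approximation is valid.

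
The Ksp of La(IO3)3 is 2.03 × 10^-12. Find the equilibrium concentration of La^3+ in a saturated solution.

La(IO3)3(s) <=> La^3+ + 3 IO3^-
Ksp = [La^3+][IO3^-]^3
Let s = molar solubility. Then [La^3+] = s and [IO3^-] = 3s.
Ksp = s(3s)^3 = 27s^4
s^4 = 2.03 × 10^-12 / 27, so s = 5.236 x 10^-4 M
[La^3+] = s = 5.24 × 10^-4 M

5.24 × 10^-4 M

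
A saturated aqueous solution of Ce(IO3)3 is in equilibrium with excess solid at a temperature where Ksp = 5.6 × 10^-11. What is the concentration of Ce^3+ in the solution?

Ce(IO3)3(s) <=> Ce^3+ + 3 IO3^-
Ksp = [Ce^3+][IO3^-]^3
Let s = molar solubility. Then [Ce^3+] = s and [IO3^-] = 3s.
Substituting: Ksp = s(3s)^3 = 27s^4
Solving, s = (5.6 × 10^-11/27)^(1/4) = 1.20 × 10^-3 M
[Ce^3+] = s = 1.2 × 10^-3 M

1.2 x 10^-3 M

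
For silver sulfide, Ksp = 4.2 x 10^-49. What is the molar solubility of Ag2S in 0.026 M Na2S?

Ag2S(s) ⇌ 2 Ag^+(aq) + S^2-(aq)
Ksp = [Ag^+]^2[S^2-]
Let s = moles of Ag2S that dissolve per litre. [Ag^+] = 2s, [S^2-] = 0.026 + s ≈ 0.026 (common-ion effect: S^2- is already 0.026 M).
Ksp ≈ (2s)^2 × 0.026
s = 2.0 × 10^-24 M
Check: s = 2.0 × 10^-24 ≪ 0.026, so the approximation is valid.

2.0 × 10^-24 M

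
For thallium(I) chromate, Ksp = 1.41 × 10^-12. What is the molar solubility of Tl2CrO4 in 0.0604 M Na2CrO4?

2.42 × 10^-6 M

Tl2CrO4(s) <=> 2 Tl^+(aq) + CrO4^2-(aq)
Ksp = [Tl^+]^2[CrO4^2-]
Let s be the molar solubility in this solution. [Tl^+] = 2s, [CrO4^2-] = 0.0604 + s ≈ 0.0604 (since CrO4^2- from Na2CrO4 dominates).
Ksp ≈ (2s)^2 × 0.0604
s = 2.42 × 10^-6 M
Check: s = 2.4 x 10^-6 ≪ 0.0604, so the approximation is valid.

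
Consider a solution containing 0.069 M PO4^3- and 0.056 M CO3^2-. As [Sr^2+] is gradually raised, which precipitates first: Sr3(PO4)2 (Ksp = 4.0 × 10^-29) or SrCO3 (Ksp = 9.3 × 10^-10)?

Precipitation of each salt starts when its ion product equals its Ksp.
For Sr3(PO4)2: 4.0 × 10^-29 = (0.069)^2 × [Sr^2+]^3  ⇒  [Sr^2+] = 2.0 × 10^-9 M.
For SrCO3: 9.3 × 10^-10 = 0.056 × [Sr^2+]  ⇒  [Sr^2+] = 1.7 x 10^-8 M.
The salt with the lower threshold [Sr^2+] precipitates first: Sr3(PO4)2.

Sr3(PO4)2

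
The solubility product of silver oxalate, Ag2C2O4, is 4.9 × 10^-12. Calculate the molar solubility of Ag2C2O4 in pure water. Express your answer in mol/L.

1.1 × 10^-4 M

Ag2C2O4(s) ⇌ 2 Ag^+ + C2O4^2-
Ksp = [Ag^+]^2[C2O4^2-]
Let s = molar solubility. Then [Ag^+] = 2s and [C2O4^2-] = s.
Substituting: Ksp = (2s)^2s = 4s^3
s = (4.9 × 10^-12 / 4)^(1/3) = 1.1 x 10^-4 M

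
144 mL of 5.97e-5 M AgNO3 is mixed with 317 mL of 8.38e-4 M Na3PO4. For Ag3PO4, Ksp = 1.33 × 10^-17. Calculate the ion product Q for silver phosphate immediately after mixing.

Total volume = 144 + 317 = 461 mL.
[Ag^+] = 5.97 × 10^-5 × (144/461) = 1.865 × 10^-5 M
[PO4^3-] = 8.38 x 10^-4 × (317/461) = 5.762 × 10^-4 M
Ag3PO4(s) ⇌ 3 Ag^+(aq) + PO4^3-(aq), so Q = [Ag^+]^3[PO4^3-]
Q = (1.865 × 10^-5)^3(5.762 × 10^-4) = 3.74 x 10^-18
Q < Ksp, so no precipitate of Ag3PO4 forms.

3.74 × 10^-18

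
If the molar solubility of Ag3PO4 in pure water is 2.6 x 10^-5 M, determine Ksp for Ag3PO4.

1.2e-17

Ag3PO4(s) <=> 3 Ag^+ + PO4^3-
If s mol/L of Ag3PO4 dissolves, [Ag^+] = 3s and [PO4^3-] = s.
Ksp = [Ag^+]^3[PO4^3-]
So Ksp = (3s)^3 × s = 27s^4
Ksp = 27 × (2.6 × 10^-5)^4 = 1.2 × 10^-17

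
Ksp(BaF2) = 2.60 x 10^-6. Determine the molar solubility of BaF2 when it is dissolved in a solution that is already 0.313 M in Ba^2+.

s = 1.44 × 10^-3 M

BaF2(s) <=> Ba^2+ + 2 F^-
Ksp = [Ba^2+][F^-]^2
If s mol/L dissolves here, [Ba^2+] = 0.313 + s ≈ 0.313, [F^-] = 2s (since the Ba^2+ already present dominates).
Ksp ≈ 0.313 × (2s)^2
s = 1.44 × 10^-3 M
Check: s = 1.4 x 10^-3 ≪ 0.313, so the approximation is valid.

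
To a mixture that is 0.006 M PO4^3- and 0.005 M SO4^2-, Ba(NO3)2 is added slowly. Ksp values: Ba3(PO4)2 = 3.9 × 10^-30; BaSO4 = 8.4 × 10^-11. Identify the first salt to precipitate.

Ba3(PO4)2

Precipitation of each salt starts when its ion product equals its Ksp.
For Ba3(PO4)2: 3.9 × 10^-30 = (0.006)^2 × [Ba^2+]^3  ⇒  [Ba^2+] = 4.8 × 10^-9 M.
For BaSO4: 8.4 × 10^-11 = 0.005 × [Ba^2+]  ⇒  [Ba^2+] = 1.7 × 10^-8 M.
The salt with the lower threshold [Ba^2+] precipitates first: Ba3(PO4)2.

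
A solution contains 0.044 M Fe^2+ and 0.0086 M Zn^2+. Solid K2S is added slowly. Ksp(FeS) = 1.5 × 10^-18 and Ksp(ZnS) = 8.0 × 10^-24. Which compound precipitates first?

Precipitation of each salt starts when its ion product equals its Ksp.
For FeS: 1.5 × 10^-18 = 0.044 × [S^2-]  ⇒  [S^2-] = 3.4 × 10^-17 M.
For ZnS: 8.0 × 10^-24 = 0.0086 × [S^2-]  ⇒  [S^2-] = 9.3 x 10^-22 M.
The salt with the lower threshold [S^2-] precipitates first: ZnS.

ZnS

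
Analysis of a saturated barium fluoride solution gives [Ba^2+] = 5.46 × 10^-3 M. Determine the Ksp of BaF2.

Ksp ≈ 6.51e-7

BaF2(s) <=> Ba^2+ + 2 F^-
Stoichiometry gives [F^-] = (2/1)[Ba^2+] = 1.092 × 10^-2 M.
Ksp = [Ba^2+][F^-]^2
Ksp = 5.46 × 10^-3 × (1.092 × 10^-2)^2 = 6.51 x 10^-7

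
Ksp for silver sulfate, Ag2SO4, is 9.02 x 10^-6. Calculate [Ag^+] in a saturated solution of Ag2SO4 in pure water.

2.62 × 10^-2 M

Ag2SO4(s) <=> 2 Ag^+ + SO4^2-
Ksp = [Ag^+]^2[SO4^2-]
With molar solubility s: [Ag^+] = 2s, [SO4^2-] = s.
Ksp = (2s)^2s = 4s^3
Solving, s = (9.02 x 10^-6/4)^(1/3) = 1.311 x 10^-2 M
[Ag^+] = 2s = 2.62 x 10^-2 M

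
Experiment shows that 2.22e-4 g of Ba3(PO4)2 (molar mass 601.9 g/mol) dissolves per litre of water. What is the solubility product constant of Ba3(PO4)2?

7.37 × 10^-31

Molar solubility s = (2.22 × 10^-4 g/L) / (601.9 g/mol) = 3.688 x 10^-7 M.
Ba3(PO4)2(s) ⇌ 3 Ba^2+ + 2 PO4^3-
If s mol/L of Ba3(PO4)2 dissolves, [Ba^2+] = 3s and [PO4^3-] = 2s.
Ksp = [Ba^2+]^3[PO4^3-]^2
Ksp = (3s)^3(2s)^2 = 108s^5
With s = 3.688 × 10^-7: Ksp = 7.37 x 10^-31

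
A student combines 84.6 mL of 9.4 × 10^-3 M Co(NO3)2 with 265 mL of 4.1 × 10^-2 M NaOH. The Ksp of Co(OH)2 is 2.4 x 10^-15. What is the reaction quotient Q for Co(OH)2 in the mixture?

Q ≈ 2.2 × 10^-6

Total volume = 84.6 + 265 = 349.6 mL.
[Co^2+] = 9.4 × 10^-3 × (84.6/349.6) = 2.27 × 10^-3 M
[OH^-] = 4.1 x 10^-2 × (265/349.6) = 3.11 × 10^-2 M
Co(OH)2(s) <=> Co^2+(aq) + 2 OH^-(aq), so Q = [Co^2+][OH^-]^2
Q = (2.27 × 10^-3)(3.11 × 10^-2)^2 = 2.2 × 10^-6
Q > Ksp, so Co(OH)2 will precipitate.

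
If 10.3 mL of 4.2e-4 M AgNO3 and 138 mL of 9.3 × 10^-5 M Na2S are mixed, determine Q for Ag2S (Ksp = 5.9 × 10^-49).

Q ≈ 7.4 × 10^-14

Total volume = 10.3 + 138 = 148.3 mL.
[Ag^+] = 4.2 × 10^-4 × (10.3/148.3) = 2.92 × 10^-5 M
[S^2-] = 9.3 x 10^-5 × (138/148.3) = 8.65 × 10^-5 M
Ag2S(s) ⇌ 2 Ag^+(aq) + S^2-(aq), so Q = [Ag^+]^2[S^2-]
Q = (2.92 x 10^-5)^2(8.65 x 10^-5) = 7.4 × 10^-14
Q > Ksp, so Ag2S will precipitate.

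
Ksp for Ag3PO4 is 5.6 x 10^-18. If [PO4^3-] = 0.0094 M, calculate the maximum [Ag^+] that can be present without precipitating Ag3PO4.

[Ag^+] = 8.4e-6 M

Ag3PO4(s) <=> 3 Ag^+ + PO4^3-
Ksp = [Ag^+]^3[PO4^3-]
Precipitation begins when Q = Ksp. With [PO4^3-] = 0.0094 M:
5.6 x 10^-18 = (0.0094) × [Ag^+]^3
[Ag^+] = (5.6 x 10^-18 / 9.4 × 10^-3)^(1/3) = 8.4 × 10^-6 M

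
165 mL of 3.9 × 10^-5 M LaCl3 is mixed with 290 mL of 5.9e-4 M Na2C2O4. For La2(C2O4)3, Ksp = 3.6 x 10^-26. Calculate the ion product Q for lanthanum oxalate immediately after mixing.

Total volume = 165 + 290 = 455 mL.
[La^3+] = 3.9 x 10^-5 × (165/455) = 1.41 × 10^-5 M
[C2O4^2-] = 5.9 x 10^-4 × (290/455) = 3.76 × 10^-4 M
La2(C2O4)3(s) <=> 2 La^3+(aq) + 3 C2O4^2-(aq), so Q = [La^3+]^2[C2O4^2-]^3
Q = (1.41 × 10^-5)^2(3.76 × 10^-4)^3 = 1.1 × 10^-20
Q > Ksp, so La2(C2O4)3 will precipitate.

1.1 x 10^-20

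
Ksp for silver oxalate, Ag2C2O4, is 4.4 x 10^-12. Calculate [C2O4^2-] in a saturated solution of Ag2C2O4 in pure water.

1.0 x 10^-4 M

Ag2C2O4(s) ⇌ 2 Ag^+ + C2O4^2-
Ksp = [Ag^+]^2[C2O4^2-]
Let s = molar solubility. Then [Ag^+] = 2s and [C2O4^2-] = s.
Substituting: Ksp = (2s)^2s = 4s^3
s = (4.4 x 10^-12 / 4)^(1/3) = 1.03 x 10^-4 M
[C2O4^2-] = s = 1.0 × 10^-4 M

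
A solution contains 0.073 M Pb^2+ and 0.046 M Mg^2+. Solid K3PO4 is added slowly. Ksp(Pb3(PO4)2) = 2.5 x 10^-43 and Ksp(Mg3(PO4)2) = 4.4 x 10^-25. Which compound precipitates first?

Pb3(PO4)2

Each salt begins to precipitate when Q = Ksp, i.e. when [PO4^3-] reaches its threshold.
For Pb3(PO4)2: 2.5 x 10^-43 = (0.073)^3 × [PO4^3-]^2  ⇒  [PO4^3-] = 2.5 × 10^-20 M.
For Mg3(PO4)2: 4.4 x 10^-25 = (0.046)^3 × [PO4^3-]^2  ⇒  [PO4^3-] = 6.7 x 10^-11 M.
The salt with the lower threshold [PO4^3-] precipitates first: Pb3(PO4)2.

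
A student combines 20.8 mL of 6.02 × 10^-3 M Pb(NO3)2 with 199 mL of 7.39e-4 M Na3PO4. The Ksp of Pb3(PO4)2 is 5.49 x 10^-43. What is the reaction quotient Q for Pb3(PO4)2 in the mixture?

Q = 8.28e-17

Total volume = 20.8 + 199 = 219.8 mL.
[Pb^2+] = 6.02 × 10^-3 × (20.8/219.8) = 5.697 × 10^-4 M
[PO4^3-] = 7.39 × 10^-4 × (199/219.8) = 6.691 × 10^-4 M
Pb3(PO4)2(s) <=> 3 Pb^2+ + 2 PO4^3-, so Q = [Pb^2+]^3[PO4^3-]^2
Q = (5.697 x 10^-4)^3(6.691 x 10^-4)^2 = 8.28 × 10^-17
Q > Ksp, so Pb3(PO4)2 will precipitate.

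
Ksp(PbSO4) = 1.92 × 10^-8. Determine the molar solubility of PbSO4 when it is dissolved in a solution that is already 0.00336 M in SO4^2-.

PbSO4(s) <=> Pb^2+(aq) + SO4^2-(aq)
Ksp = [Pb^2+][SO4^2-]
If s mol/L dissolves here, [Pb^2+] = s, [SO4^2-] = 0.00336 + s ≈ 0.00336 (Ksp is small, so little additional dissolves).
Ksp ≈ s × 0.00336
s = 5.71 × 10^-6 M
Check: s = 5.7 x 10^-6 ≪ 0.00336, so the approximation is valid.

5.71 × 10^-6 M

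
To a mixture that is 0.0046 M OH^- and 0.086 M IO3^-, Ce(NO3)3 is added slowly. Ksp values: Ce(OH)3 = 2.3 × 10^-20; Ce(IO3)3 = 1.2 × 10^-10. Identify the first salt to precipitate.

Each salt begins to precipitate when Q = Ksp, i.e. when [Ce^3+] reaches its threshold.
For Ce(OH)3: 2.3 × 10^-20 = (0.0046)^3 × [Ce^3+]  ⇒  [Ce^3+] = 2.4 x 10^-13 M.
For Ce(IO3)3: 1.2 × 10^-10 = (0.086)^3 × [Ce^3+]  ⇒  [Ce^3+] = 1.9 x 10^-7 M.
The salt with the lower threshold [Ce^3+] precipitates first: Ce(OH)3.

Ce(OH)3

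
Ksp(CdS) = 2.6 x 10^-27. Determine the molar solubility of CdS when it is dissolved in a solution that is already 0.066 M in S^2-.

CdS(s) ⇌ Cd^2+ + S^2-
Ksp = [Cd^2+][S^2-]
Let s be the molar solubility in this solution. [Cd^2+] = s, [S^2-] = 0.066 + s ≈ 0.066 (Ksp is small, so little additional dissolves).
Ksp ≈ s × 0.066
s = 3.9 x 10^-26 M
Check: s = 3.9 × 10^-26 ≪ 0.066, so the approximation is valid.

3.9e-26 M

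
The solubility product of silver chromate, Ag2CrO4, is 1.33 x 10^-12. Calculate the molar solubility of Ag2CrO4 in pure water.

Ag2CrO4(s) <=> 2 Ag^+(aq) + CrO4^2-(aq)
Ksp = [Ag^+]^2[CrO4^2-]
If s mol/L of Ag2CrO4 dissolves, [Ag^+] = 2s and [CrO4^2-] = s.
So Ksp = (2s)^2 × s = 4s^3
s^3 = 1.33 x 10^-12 / 4, so s = 6.93 x 10^-5 M

6.93 x 10^-5 M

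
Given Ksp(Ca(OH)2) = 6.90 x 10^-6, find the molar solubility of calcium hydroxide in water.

Ca(OH)2(s) ⇌ Ca^2+ + 2 OH^-
Ksp = [Ca^2+][OH^-]^2
With molar solubility s: [Ca^2+] = s, [OH^-] = 2s.
Substituting: Ksp = s(2s)^2 = 4s^3
s^3 = 6.90 x 10^-6 / 4, so s = 1.20 × 10^-2 M

0.0120 M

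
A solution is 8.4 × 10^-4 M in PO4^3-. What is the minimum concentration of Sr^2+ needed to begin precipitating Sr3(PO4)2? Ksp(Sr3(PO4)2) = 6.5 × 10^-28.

[Sr^2+] = 9.7e-8 M

Sr3(PO4)2(s) ⇌ 3 Sr^2+ + 2 PO4^3-
Ksp = [Sr^2+]^3[PO4^3-]^2
Precipitation begins when Q = Ksp. With [PO4^3-] = 8.4 × 10^-4 M:
6.5 × 10^-28 = (8.4 × 10^-4)^2 × [Sr^2+]^3
[Sr^2+] = (6.5 × 10^-28 / 7.06 × 10^-7)^(1/3) = 9.7 x 10^-8 M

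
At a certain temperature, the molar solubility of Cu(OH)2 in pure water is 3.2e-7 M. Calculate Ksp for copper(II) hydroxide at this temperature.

Ksp = 1.3 × 10^-19

Cu(OH)2(s) <=> Cu^2+(aq) + 2 OH^-(aq)
With molar solubility s: [Cu^2+] = s, [OH^-] = 2s.
Ksp = [Cu^2+][OH^-]^2
Substituting: Ksp = s(2s)^2 = 4s^3
Ksp = 4 × (3.2 × 10^-7)^3 = 1.3 × 10^-19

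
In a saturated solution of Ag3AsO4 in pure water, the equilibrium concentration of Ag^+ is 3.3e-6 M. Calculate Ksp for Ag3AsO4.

Ag3AsO4(s) <=> 3 Ag^+ + AsO4^3-
Stoichiometry gives [AsO4^3-] = (1/3)[Ag^+] = 1.10 × 10^-6 M.
Ksp = [Ag^+]^3[AsO4^3-]
Ksp = (3.3 × 10^-6)^3 × 1.10 x 10^-6 = 4.0 × 10^-23

4.0e-23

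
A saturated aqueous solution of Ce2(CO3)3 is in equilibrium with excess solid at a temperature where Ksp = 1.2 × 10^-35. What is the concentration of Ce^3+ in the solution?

Ce2(CO3)3(s) ⇌ 2 Ce^3+ + 3 CO3^2-
Ksp = [Ce^3+]^2[CO3^2-]^3
Let s = molar solubility. Then [Ce^3+] = 2s and [CO3^2-] = 3s.
So Ksp = (2s)^2 × (3s)^3 = 108s^5
s^5 = 1.2 × 10^-35 / 108, so s = 4.07 × 10^-8 M
[Ce^3+] = 2s = 8.1 × 10^-8 M

[Ce^3+] = 8.1 x 10^-8 M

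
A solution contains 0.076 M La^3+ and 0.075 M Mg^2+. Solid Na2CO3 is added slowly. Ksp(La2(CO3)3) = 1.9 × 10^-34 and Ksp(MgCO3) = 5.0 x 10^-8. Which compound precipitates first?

Precipitation of each salt starts when its ion product equals its Ksp.
For La2(CO3)3: 1.9 × 10^-34 = (0.076)^2 × [CO3^2-]^3  ⇒  [CO3^2-] = 3.2 x 10^-11 M.
For MgCO3: 5.0 x 10^-8 = 0.075 × [CO3^2-]  ⇒  [CO3^2-] = 6.7 × 10^-7 M.
The salt with the lower threshold [CO3^2-] precipitates first: La2(CO3)3.

La2(CO3)3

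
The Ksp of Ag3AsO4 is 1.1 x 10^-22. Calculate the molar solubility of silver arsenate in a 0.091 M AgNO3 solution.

s = 1.5e-19 M

Ag3AsO4(s) ⇌ 3 Ag^+(aq) + AsO4^3-(aq)
Ksp = [Ag^+]^3[AsO4^3-]
Let s be the molar solubility in this solution. [Ag^+] = 0.091 + 3s ≈ 0.091, [AsO4^3-] = s (Ksp is small, so little additional dissolves).
Ksp ≈ (0.091)^3 × s
s = 1.5 × 10^-19 M
Check: 3s = 4.4 × 10^-19 ≪ 0.091, so the approximation is valid.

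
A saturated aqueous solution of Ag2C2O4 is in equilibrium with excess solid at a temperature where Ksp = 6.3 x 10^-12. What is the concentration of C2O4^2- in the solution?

1.2e-4 M

Ag2C2O4(s) <=> 2 Ag^+(aq) + C2O4^2-(aq)
Ksp = [Ag^+]^2[C2O4^2-]
If s mol/L of Ag2C2O4 dissolves, [Ag^+] = 2s and [C2O4^2-] = s.
Substituting: Ksp = (2s)^2s = 4s^3
s^3 = 6.3 x 10^-12 / 4, so s = 1.16 × 10^-4 M
[C2O4^2-] = s = 1.2 × 10^-4 M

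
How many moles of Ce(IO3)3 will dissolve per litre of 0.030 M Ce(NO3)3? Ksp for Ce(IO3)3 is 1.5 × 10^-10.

s ≈ 5.7 × 10^-4 M

Ce(IO3)3(s) <=> Ce^3+(aq) + 3 IO3^-(aq)
Ksp = [Ce^3+][IO3^-]^3
If s mol/L dissolves here, [Ce^3+] = 0.030 + s ≈ 0.030, [IO3^-] = 3s (since Ce^3+ from Ce(NO3)3 dominates).
Ksp ≈ 0.030 × (3s)^3
s = 5.7 x 10^-4 M
Check: s = 5.7 × 10^-4 ≪ 0.030, so the approximation is valid.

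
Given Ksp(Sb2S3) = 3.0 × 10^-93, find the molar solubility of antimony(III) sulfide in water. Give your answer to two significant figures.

Sb2S3(s) ⇌ 2 Sb^3+ + 3 S^2-
Ksp = [Sb^3+]^2[S^2-]^3
With molar solubility s: [Sb^3+] = 2s, [S^2-] = 3s.
Substituting: Ksp = (2s)^2(3s)^3 = 108s^5
Solving, s = (3.0 × 10^-93/108)^(1/5) = 1.2 × 10^-19 M

1.2 × 10^-19 M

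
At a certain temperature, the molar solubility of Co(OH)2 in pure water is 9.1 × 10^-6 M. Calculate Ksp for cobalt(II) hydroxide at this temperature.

Ksp = 3.0 × 10^-15

Co(OH)2(s) ⇌ Co^2+ + 2 OH^-
Let s = molar solubility. Then [Co^2+] = s and [OH^-] = 2s.
Ksp = [Co^2+][OH^-]^2
So Ksp = s × (2s)^2 = 4s^3
Ksp = 4 × (9.1 × 10^-6)^3 = 3.0 x 10^-15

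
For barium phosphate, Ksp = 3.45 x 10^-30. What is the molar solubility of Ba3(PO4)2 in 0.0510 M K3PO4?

s = 3.66e-10 M

Ba3(PO4)2(s) ⇌ 3 Ba^2+ + 2 PO4^3-
Ksp = [Ba^2+]^3[PO4^3-]^2
If s mol/L dissolves here, [Ba^2+] = 3s, [PO4^3-] = 0.0510 + 2s ≈ 0.0510 (since PO4^3- from K3PO4 dominates).
Ksp ≈ (3s)^3 × (0.0510)^2
s = 3.66 × 10^-10 M
Check: 2s = 7.3 × 10^-10 ≪ 0.0510, so the approximation is valid.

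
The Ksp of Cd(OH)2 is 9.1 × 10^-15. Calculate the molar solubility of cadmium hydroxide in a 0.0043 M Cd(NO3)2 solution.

7.3 x 10^-7 M

Cd(OH)2(s) ⇌ Cd^2+(aq) + 2 OH^-(aq)
Ksp = [Cd^2+][OH^-]^2
Let s = moles of Cd(OH)2 that dissolve per litre. [Cd^2+] = 0.0043 + s ≈ 0.0043, [OH^-] = 2s (Ksp is small, so little additional dissolves).
Ksp ≈ 0.0043 × (2s)^2
s = 7.3 × 10^-7 M
Check: s = 7.3 × 10^-7 ≪ 0.0043, so the approximation is valid.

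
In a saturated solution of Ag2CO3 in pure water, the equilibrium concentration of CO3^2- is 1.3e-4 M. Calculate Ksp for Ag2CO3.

Ksp ≈ 8.8 × 10^-12

Ag2CO3(s) ⇌ 2 Ag^+ + CO3^2-
Stoichiometry gives [Ag^+] = (2/1)[CO3^2-] = 2.60 × 10^-4 M.
Ksp = [Ag^+]^2[CO3^2-]
Ksp = (2.60 x 10^-4)^2 × 1.3 x 10^-4 = 8.8 × 10^-12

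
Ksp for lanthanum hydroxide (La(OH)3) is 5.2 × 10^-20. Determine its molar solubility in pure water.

La(OH)3(s) ⇌ La^3+ + 3 OH^-
Ksp = [La^3+][OH^-]^3
If s mol/L of La(OH)3 dissolves, [La^3+] = s and [OH^-] = 3s.
Substituting: Ksp = s(3s)^3 = 27s^4
Solving, s = (5.2 × 10^-20/27)^(1/4) = 6.6 × 10^-6 M

s ≈ 6.6e-6 M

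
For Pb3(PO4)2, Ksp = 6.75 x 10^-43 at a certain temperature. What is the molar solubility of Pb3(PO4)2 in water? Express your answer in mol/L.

Pb3(PO4)2(s) <=> 3 Pb^2+(aq) + 2 PO4^3-(aq)
Ksp = [Pb^2+]^3[PO4^3-]^2
For each mole of Pb3(PO4)2 that dissolves: [Pb^2+] = 3s, [PO4^3-] = 2s.
So Ksp = (3s)^3 × (2s)^2 = 108s^5
s^5 = 6.75 x 10^-43 / 108, so s = 1.44 x 10^-9 M

s = 1.44 × 10^-9 M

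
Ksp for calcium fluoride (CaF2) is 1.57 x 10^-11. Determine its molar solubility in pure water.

CaF2(s) <=> Ca^2+ + 2 F^-
Ksp = [Ca^2+][F^-]^2
Let s = molar solubility. Then [Ca^2+] = s and [F^-] = 2s.
So Ksp = s × (2s)^2 = 4s^3
Solving, s = (1.57 x 10^-11/4)^(1/3) = 1.58 x 10^-4 M

s ≈ 1.58 × 10^-4 M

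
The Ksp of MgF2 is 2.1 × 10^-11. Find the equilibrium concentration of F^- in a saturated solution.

3.5e-4 M

MgF2(s) <=> Mg^2+ + 2 F^-
Ksp = [Mg^2+][F^-]^2
With molar solubility s: [Mg^2+] = s, [F^-] = 2s.
Ksp = s(2s)^2 = 4s^3
Solving, s = (2.1 × 10^-11/4)^(1/3) = 1.74 x 10^-4 M
[F^-] = 2s = 3.5 x 10^-4 M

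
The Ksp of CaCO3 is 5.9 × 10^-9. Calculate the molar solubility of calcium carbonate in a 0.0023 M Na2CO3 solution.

CaCO3(s) <=> Ca^2+(aq) + CO3^2-(aq)
Ksp = [Ca^2+][CO3^2-]
If s mol/L dissolves here, [Ca^2+] = s, [CO3^2-] = 0.0023 + s ≈ 0.0023 (Ksp is small, so little additional dissolves).
Ksp ≈ s × 0.0023
s = 2.6 x 10^-6 M
Check: s = 2.6 x 10^-6 ≪ 0.0023, so the approximation is valid.

s ≈ 2.6 x 10^-6 M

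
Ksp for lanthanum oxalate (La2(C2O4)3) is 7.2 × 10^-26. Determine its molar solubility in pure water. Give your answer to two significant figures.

La2(C2O4)3(s) <=> 2 La^3+(aq) + 3 C2O4^2-(aq)
Ksp = [La^3+]^2[C2O4^2-]^3
For each mole of La2(C2O4)3 that dissolves: [La^3+] = 2s, [C2O4^2-] = 3s.
So Ksp = (2s)^2 × (3s)^3 = 108s^5
s^5 = 7.2 × 10^-26 / 108, so s = 3.7 × 10^-6 M

3.7e-6 M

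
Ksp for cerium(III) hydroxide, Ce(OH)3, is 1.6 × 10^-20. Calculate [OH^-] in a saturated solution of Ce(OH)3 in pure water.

Ce(OH)3(s) ⇌ Ce^3+ + 3 OH^-
Ksp = [Ce^3+][OH^-]^3
Let s = molar solubility. Then [Ce^3+] = s and [OH^-] = 3s.
So Ksp = s × (3s)^3 = 27s^4
s^4 = 1.6 × 10^-20 / 27, so s = 4.93 x 10^-6 M
[OH^-] = 3s = 1.5 × 10^-5 M

1.5e-5 M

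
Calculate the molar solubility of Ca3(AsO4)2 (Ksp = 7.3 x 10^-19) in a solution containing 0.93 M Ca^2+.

Ca3(AsO4)2(s) <=> 3 Ca^2+ + 2 AsO4^3-
Ksp = [Ca^2+]^3[AsO4^3-]^2
Let s = moles of Ca3(AsO4)2 that dissolve per litre. [Ca^2+] = 0.93 + 3s ≈ 0.93, [AsO4^3-] = 2s (common-ion effect: Ca^2+ is already 0.93 M).
Ksp ≈ (0.93)^3 × (2s)^2
s = 4.8 x 10^-10 M
Check: 3s = 1.4 × 10^-9 ≪ 0.93, so the approximation is valid.

4.8 × 10^-10 M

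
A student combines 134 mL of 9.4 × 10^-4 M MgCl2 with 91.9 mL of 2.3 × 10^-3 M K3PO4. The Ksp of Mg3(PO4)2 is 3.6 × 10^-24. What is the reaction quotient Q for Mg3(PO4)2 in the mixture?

Total volume = 134 + 91.9 = 225.9 mL.
[Mg^2+] = 9.4 x 10^-4 × (134/225.9) = 5.58 x 10^-4 M
[PO4^3-] = 2.3 x 10^-3 × (91.9/225.9) = 9.36 x 10^-4 M
Mg3(PO4)2(s) ⇌ 3 Mg^2+ + 2 PO4^3-, so Q = [Mg^2+]^3[PO4^3-]^2
Q = (5.58 × 10^-4)^3(9.36 x 10^-4)^2 = 1.5 × 10^-16
Q > Ksp, so Mg3(PO4)2 will precipitate.

Q = 1.5 × 10^-16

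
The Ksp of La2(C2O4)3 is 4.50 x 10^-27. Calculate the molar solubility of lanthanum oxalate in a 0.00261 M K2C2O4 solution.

2.52 x 10^-10 M

La2(C2O4)3(s) ⇌ 2 La^3+(aq) + 3 C2O4^2-(aq)
Ksp = [La^3+]^2[C2O4^2-]^3
Let s be the molar solubility in this solution. [La^3+] = 2s, [C2O4^2-] = 0.00261 + 3s ≈ 0.00261 (common-ion effect: C2O4^2- is already 0.00261 M).
Ksp ≈ (2s)^2 × (0.00261)^3
s = 2.52 × 10^-10 M
Check: 3s = 7.5 x 10^-10 ≪ 0.00261, so the approximation is valid.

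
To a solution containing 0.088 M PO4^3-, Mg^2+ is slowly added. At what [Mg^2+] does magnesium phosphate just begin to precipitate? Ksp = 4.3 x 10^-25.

Mg3(PO4)2(s) <=> 3 Mg^2+ + 2 PO4^3-
Ksp = [Mg^2+]^3[PO4^3-]^2
Precipitation begins when Q = Ksp. With [PO4^3-] = 0.088 M:
4.3 x 10^-25 = (0.088)^2 × [Mg^2+]^3
[Mg^2+] = (4.3 x 10^-25 / 7.74 × 10^-3)^(1/3) = 3.8 × 10^-8 M

3.8e-8 M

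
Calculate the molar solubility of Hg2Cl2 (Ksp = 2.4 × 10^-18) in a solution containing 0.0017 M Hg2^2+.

1.9e-8 M

Hg2Cl2(s) ⇌ Hg2^2+(aq) + 2 Cl^-(aq)
Ksp = [Hg2^2+][Cl^-]^2
Let s be the molar solubility in this solution. [Hg2^2+] = 0.0017 + s ≈ 0.0017, [Cl^-] = 2s (common-ion effect: Hg2^2+ is already 0.0017 M).
Ksp ≈ 0.0017 × (2s)^2
s = 1.9 × 10^-8 M
Check: s = 1.9 × 10^-8 ≪ 0.0017, so the approximation is valid.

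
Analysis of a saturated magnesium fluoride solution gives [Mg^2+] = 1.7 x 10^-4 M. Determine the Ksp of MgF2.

Ksp = 2.0 × 10^-11

MgF2(s) <=> Mg^2+(aq) + 2 F^-(aq)
Stoichiometry gives [F^-] = (2/1)[Mg^2+] = 3.40 × 10^-4 M.
Ksp = [Mg^2+][F^-]^2
Ksp = 1.7 × 10^-4 × (3.40 × 10^-4)^2 = 2.0 × 10^-11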